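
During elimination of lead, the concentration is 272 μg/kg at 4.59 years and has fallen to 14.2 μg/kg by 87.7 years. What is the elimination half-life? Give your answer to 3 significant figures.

Over Δt = 87.7 − 4.59 = 83.11 years, the level fell by a factor of 272/14.2 ≈ 19.155.
n = log₂(19.155) ≈ 4.2596 half-lives, so t½ = 83.11/4.2596 ≈ 19.511 years.

19.5 years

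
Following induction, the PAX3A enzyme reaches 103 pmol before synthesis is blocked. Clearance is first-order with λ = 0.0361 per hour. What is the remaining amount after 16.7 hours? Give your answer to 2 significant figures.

t½ = ln 2 / λ = 0.69315 / 0.0361 ≈ 19.201 hours.
Number of half-lives: n = 16.7/19.201 ≈ 0.86976.
Remaining = 103 × (1/2)^0.86976 = 103 × 0.54724 ≈ 56.366 pmol.

56 pmol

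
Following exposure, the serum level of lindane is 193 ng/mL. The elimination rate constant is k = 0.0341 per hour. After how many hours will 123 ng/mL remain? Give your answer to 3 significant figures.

t½ = ln 2 / k = 0.69315 / 0.0341 ≈ 20.327 hours.
Fraction remaining = 123/193 ≈ 0.63731.
n = log₂(193/123) = ln(1.5691)/ln 2 ≈ 0.64994 half-lives.
t = n × t½ = 0.64994 × 20.327 ≈ 13.211 hours.

13.2 hours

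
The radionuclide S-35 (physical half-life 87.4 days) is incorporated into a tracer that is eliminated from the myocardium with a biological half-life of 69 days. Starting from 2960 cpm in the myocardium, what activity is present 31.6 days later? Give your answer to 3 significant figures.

1680 cpm

1/t_eff = 1/t_phys + 1/t_biol = 1/87.4 + 1/69 = 0.025934 per day.
t_eff = 87.4 × 69 / (87.4 + 69) ≈ 38.559 days.
Remaining = 2960 × (1/2)^(31.6/38.559) = 2960 × (1/2)^0.81953 ≈ 1677.2 cpm.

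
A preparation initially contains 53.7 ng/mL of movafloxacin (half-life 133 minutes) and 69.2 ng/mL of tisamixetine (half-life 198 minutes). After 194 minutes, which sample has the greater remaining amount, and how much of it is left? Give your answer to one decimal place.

tisamixetine, 35.1 ng/mL

movafloxacin: 53.7 × (1/2)^1.4586 ≈ 19.538 ng/mL.
tisamixetine: 69.2 × (1/2)^0.9798 ≈ 35.088 ng/mL.
Tisamixetine has more remaining, at ≈ 35.088 ng/mL.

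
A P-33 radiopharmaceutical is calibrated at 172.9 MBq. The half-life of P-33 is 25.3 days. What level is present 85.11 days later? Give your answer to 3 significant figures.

16.8 MBq

Number of half-lives: n = 85.11/25.3 ≈ 3.364.
Remaining = 172.9 × (1/2)^3.364 = 172.9 × 0.097124 ≈ 16.793 MBq.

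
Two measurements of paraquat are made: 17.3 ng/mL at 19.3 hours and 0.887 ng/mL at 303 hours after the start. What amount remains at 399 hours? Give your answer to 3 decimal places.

0.325 ng/mL

Over Δt = 303 − 19.3 = 283.7 hours, the level fell by a factor of 17.3/0.887 ≈ 19.504.
n = log₂(19.504) ≈ 4.2857 half-lives, so t½ = 283.7/4.2857 ≈ 66.197 hours.
From t = 303 to t = 399: 0.887 × (1/2)^((399−303)/66.197) ≈ 0.32461 ng/mL.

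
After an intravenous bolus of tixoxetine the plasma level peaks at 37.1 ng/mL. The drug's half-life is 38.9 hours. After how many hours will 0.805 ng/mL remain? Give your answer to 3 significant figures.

215 hours

Fraction remaining = 0.805/37.1 ≈ 0.021698.
n = log₂(37.1/0.805) = ln(46.087)/ln 2 ≈ 5.5263 half-lives.
t = n × t½ = 5.5263 × 38.9 ≈ 214.97 hours.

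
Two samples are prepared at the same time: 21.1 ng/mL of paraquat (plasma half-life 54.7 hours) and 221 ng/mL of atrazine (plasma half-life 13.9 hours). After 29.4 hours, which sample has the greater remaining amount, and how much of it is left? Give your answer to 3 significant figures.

atrazine, 51.0 ng/mL

paraquat: 21.1 × (1/2)^0.53748 ≈ 14.537 ng/mL.
atrazine: 221 × (1/2)^2.1151 ≈ 51.013 ng/mL.
Atrazine has more remaining, at ≈ 51.013 ng/mL.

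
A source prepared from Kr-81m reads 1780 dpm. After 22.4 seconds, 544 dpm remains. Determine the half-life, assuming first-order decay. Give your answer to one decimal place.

A/A₀ = 544/1780 ≈ 0.30562.
n = log₂(3.2721) ≈ 1.7102 half-lives elapsed in 22.4 seconds.
t½ = 22.4/1.7102 ≈ 13.098 seconds.

13.1 seconds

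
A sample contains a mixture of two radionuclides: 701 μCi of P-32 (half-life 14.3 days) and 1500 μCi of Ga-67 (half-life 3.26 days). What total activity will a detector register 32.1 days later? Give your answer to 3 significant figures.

P-32: 701 × (1/2)^(32.1/14.3) = 701 × (1/2)^2.2448 ≈ 147.9 μCi.
Ga-67: 1500 × (1/2)^(32.1/3.26) = 1500 × (1/2)^9.8466 ≈ 1.6292 μCi.
Total = 147.9 + 1.6292 ≈ 149.53 μCi.

150 μCi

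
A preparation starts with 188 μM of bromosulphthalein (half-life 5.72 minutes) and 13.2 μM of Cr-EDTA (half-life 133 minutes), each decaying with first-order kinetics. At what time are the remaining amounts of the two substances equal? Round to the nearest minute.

Set 188·(1/2)^(t/5.72) = 13.2·(1/2)^(t/133).
Taking log₂: log₂(188/13.2) = t·(1/5.72 − 1/133).
log₂(14.242) = 3.8321; 1/5.72 − 1/133 = 0.16731.
t = 3.8321 / 0.16731 ≈ 22.905 minutes.

23 minutes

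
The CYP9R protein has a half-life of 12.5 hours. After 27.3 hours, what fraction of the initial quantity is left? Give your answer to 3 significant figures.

n = 27.3/12.5 ≈ 2.184 half-lives.
Fraction remaining = (1/2)^2.184 ≈ 0.22006.

0.220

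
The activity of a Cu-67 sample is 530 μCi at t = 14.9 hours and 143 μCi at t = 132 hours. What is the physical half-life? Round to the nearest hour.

Over Δt = 132 − 14.9 = 117.1 hours, the level fell by a factor of 530/143 ≈ 3.7063.
n = log₂(3.7063) ≈ 1.89 half-lives, so t½ = 117.1/1.89 ≈ 61.958 hours.

62 hours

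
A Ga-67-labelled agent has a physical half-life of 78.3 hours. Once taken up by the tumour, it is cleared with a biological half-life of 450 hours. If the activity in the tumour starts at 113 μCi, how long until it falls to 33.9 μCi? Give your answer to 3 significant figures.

1/t_eff = 1/t_phys + 1/t_biol = 1/78.3 + 1/450 = 0.014994 per hour.
t_eff = 78.3 × 450 / (78.3 + 450) ≈ 66.695 hours.
n = log₂(113/33.9) ≈ 1.737; t = 1.737 × 66.695 ≈ 115.85 hours.

116 hours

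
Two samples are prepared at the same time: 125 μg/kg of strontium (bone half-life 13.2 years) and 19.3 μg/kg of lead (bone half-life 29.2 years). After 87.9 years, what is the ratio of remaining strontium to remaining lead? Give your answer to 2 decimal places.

0.52

strontium: 125 × (1/2)^(87.9/13.2) = 125 × (1/2)^6.6591 ≈ 1.2369 μg/kg.
lead: 19.3 × (1/2)^(87.9/29.2) = 19.3 × (1/2)^3.0103 ≈ 2.3954 μg/kg.
Ratio ≈ 1.2369 / 2.3954 ≈ 0.51636.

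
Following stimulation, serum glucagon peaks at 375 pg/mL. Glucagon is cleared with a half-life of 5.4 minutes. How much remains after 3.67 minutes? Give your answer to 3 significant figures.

234 pg/mL

Number of half-lives: n = 3.67/5.4 ≈ 0.67963.
Remaining = 375 × (1/2)^0.67963 = 375 × 0.62433 ≈ 234.12 pg/mL.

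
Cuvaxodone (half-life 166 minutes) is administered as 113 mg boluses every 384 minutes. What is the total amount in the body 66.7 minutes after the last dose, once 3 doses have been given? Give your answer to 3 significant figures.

The 3 doses were given 834.7, 450.7, 66.7 minutes ago.
Total = 113·(1/2)^(834.7/166) + 113·(1/2)^(450.7/166) + 113·(1/2)^(66.7/166)
      = 3.4626 + 17.209 + 85.531 ≈ 106.2 mg.

106 mg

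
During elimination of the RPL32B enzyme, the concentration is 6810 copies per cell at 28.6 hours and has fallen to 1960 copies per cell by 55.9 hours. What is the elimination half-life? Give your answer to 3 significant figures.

15.2 hours

Over Δt = 55.9 − 28.6 = 27.3 hours, the level fell by a factor of 6810/1960 ≈ 3.4745.
n = log₂(3.4745) ≈ 1.7968 half-lives, so t½ = 27.3/1.7968 ≈ 15.194 hours.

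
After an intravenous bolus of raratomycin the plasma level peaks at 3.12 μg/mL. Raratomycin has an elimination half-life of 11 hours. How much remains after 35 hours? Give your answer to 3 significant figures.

0.344 μg/mL

Number of half-lives: n = 35/11 ≈ 3.1818.
Remaining = 3.12 × (1/2)^3.1818 = 3.12 × 0.1102 ≈ 0.34382 μg/mL.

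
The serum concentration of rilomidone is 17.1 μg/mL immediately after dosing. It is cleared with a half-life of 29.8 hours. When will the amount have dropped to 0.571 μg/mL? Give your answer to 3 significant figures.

146 hours

Fraction remaining = 0.571/17.1 ≈ 0.033392.
n = log₂(17.1/0.571) = ln(29.947)/ln 2 ≈ 4.9044 half-lives.
t = n × t½ = 4.9044 × 29.8 ≈ 146.15 hours.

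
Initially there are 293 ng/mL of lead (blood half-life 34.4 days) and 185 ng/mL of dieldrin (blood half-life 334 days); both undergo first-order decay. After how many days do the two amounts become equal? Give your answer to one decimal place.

25.4 days

Set 293·(1/2)^(t/34.4) = 185·(1/2)^(t/334).
Taking log₂: log₂(293/185) = t·(1/34.4 − 1/334).
log₂(1.5838) = 0.66338; 1/34.4 − 1/334 = 0.026076.
t = 0.66338 / 0.026076 ≈ 25.44 days.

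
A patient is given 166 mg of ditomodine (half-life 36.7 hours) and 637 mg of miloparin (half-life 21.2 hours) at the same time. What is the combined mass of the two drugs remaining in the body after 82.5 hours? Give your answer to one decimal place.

ditomodine: 166 × (1/2)^(82.5/36.7) = 166 × (1/2)^2.248 ≈ 34.947 mg.
miloparin: 637 × (1/2)^(82.5/21.2) = 637 × (1/2)^3.8915 ≈ 42.922 mg.
Total = 34.947 + 42.922 ≈ 77.869 mg.

77.9 mg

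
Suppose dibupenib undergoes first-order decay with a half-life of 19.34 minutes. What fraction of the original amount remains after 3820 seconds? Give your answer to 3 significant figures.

3820 seconds = 63.6667 minutes.
n = 63.6667/19.34 ≈ 3.292 half-lives.
Fraction remaining = (1/2)^3.292 ≈ 0.1021.

0.102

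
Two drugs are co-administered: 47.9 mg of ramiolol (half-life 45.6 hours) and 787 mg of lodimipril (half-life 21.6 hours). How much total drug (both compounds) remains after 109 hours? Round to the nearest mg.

33 mg

ramiolol: 47.9 × (1/2)^(109/45.6) = 47.9 × (1/2)^2.3904 ≈ 9.1363 mg.
lodimipril: 787 × (1/2)^(109/21.6) = 787 × (1/2)^5.0463 ≈ 23.817 mg.
Total = 9.1363 + 23.817 ≈ 32.953 mg.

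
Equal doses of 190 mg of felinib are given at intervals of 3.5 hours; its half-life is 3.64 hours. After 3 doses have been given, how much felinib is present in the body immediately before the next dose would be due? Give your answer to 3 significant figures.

173 mg

The 3 doses were given 10.5, 7, 3.5 hours ago.
Total = 190·(1/2)^(10.5/3.64) + 190·(1/2)^(7/3.64) + 190·(1/2)^(3.5/3.64)
      = 25.728 + 50.101 + 97.567 ≈ 173.4 mg.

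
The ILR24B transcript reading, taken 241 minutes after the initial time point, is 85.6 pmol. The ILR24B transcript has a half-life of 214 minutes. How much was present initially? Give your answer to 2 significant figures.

190 pmol

Number of half-lives elapsed: n = 241/214 ≈ 1.1262.
A₀ = A × 2^n = 85.6 × 2^1.1262 = 85.6 × 2.1828 ≈ 186.85 pmol.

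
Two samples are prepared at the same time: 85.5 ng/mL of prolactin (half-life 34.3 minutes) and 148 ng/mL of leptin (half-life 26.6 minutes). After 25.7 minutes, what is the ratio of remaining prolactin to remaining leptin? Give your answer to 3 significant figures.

0.671

prolactin: 85.5 × (1/2)^(25.7/34.3) = 85.5 × (1/2)^0.74927 ≈ 50.864 ng/mL.
leptin: 148 × (1/2)^(25.7/26.6) = 148 × (1/2)^0.96617 ≈ 75.756 ng/mL.
Ratio ≈ 50.864 / 75.756 ≈ 0.67142.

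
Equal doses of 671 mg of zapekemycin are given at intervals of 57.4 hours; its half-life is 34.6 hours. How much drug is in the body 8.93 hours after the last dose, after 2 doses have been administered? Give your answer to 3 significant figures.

739 mg

The 2 doses were given 66.33, 8.93 hours ago.
Total = 671·(1/2)^(66.33/34.6) + 671·(1/2)^(8.93/34.6)
      = 177.68 + 561.09 ≈ 738.76 mg.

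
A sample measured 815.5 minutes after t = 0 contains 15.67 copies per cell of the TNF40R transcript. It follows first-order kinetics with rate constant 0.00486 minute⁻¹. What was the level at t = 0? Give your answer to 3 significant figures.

825 copies per cell

t½ = ln 2 / λ = 0.69315 / 0.00486 ≈ 142.62 minutes.
Number of half-lives elapsed: n = 815.5/142.62 ≈ 5.7179.
A₀ = A × 2^n = 15.67 × 2^5.7179 = 15.67 × 52.632 ≈ 824.75 copies per cell.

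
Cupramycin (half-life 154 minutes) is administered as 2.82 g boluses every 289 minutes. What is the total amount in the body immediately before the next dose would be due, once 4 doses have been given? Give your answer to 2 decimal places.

The 4 doses were given 1156, 867, 578, 289 minutes ago.
Total = 2.82·(1/2)^(1156/154) + 2.82·(1/2)^(867/154) + 2.82·(1/2)^(578/154) + 2.82·(1/2)^(289/154)
      = 0.015508 + 0.056949 + 0.20913 + 0.76794 ≈ 1.0495 g.

1.05 g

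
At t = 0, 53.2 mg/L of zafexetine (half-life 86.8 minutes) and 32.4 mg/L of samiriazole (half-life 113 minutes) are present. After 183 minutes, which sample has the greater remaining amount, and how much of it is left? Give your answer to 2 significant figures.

zafexetine, 12 mg/L

zafexetine: 53.2 × (1/2)^2.1083 ≈ 12.338 mg/L.
samiriazole: 32.4 × (1/2)^1.6195 ≈ 10.545 mg/L.
Zafexetine has more remaining, at ≈ 12.338 mg/L.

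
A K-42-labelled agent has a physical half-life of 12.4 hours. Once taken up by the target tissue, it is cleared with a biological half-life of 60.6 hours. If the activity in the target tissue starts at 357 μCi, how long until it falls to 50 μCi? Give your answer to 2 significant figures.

29 hours

1/t_eff = 1/t_phys + 1/t_biol = 1/12.4 + 1/60.6 = 0.097147 per hour.
t_eff = 12.4 × 60.6 / (12.4 + 60.6) ≈ 10.294 hours.
n = log₂(357/50) ≈ 2.8359; t = 2.8359 × 10.294 ≈ 29.192 hours.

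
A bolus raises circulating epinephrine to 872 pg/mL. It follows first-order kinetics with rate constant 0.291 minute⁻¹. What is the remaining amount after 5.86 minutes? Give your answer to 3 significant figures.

158 pg/mL

t½ = ln 2 / λ = 0.69315 / 0.291 ≈ 2.3819 minutes.
Number of half-lives: n = 5.86/2.3819 ≈ 2.4602.
Remaining = 872 × (1/2)^2.4602 = 872 × 0.18173 ≈ 158.46 pg/mL.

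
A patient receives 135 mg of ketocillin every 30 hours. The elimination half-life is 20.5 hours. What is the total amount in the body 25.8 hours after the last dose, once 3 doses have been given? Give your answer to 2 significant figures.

84 mg

The 3 doses were given 85.8, 55.8, 25.8 hours ago.
Total = 135·(1/2)^(85.8/20.5) + 135·(1/2)^(55.8/20.5) + 135·(1/2)^(25.8/20.5)
      = 7.4202 + 20.462 + 56.426 ≈ 84.308 mg.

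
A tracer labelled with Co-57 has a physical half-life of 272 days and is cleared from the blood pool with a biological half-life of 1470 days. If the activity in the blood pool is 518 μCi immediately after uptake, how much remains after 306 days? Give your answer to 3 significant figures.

206 μCi

1/t_eff = 1/t_phys + 1/t_biol = 1/272 + 1/1470 = 0.0043567 per day.
t_eff = 272 × 1470 / (272 + 1470) ≈ 229.53 days.
Remaining = 518 × (1/2)^(306/229.53) = 518 × (1/2)^1.3332 ≈ 205.59 μCi.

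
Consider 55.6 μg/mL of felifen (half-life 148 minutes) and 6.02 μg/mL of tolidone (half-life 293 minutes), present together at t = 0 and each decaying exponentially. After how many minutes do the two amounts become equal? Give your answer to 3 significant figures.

Set 55.6·(1/2)^(t/148) = 6.02·(1/2)^(t/293).
Taking log₂: log₂(55.6/6.02) = t·(1/148 − 1/293).
log₂(9.2359) = 3.2072; 1/148 − 1/293 = 0.0033438.
t = 3.2072 / 0.0033438 ≈ 959.17 minutes.

959 minutes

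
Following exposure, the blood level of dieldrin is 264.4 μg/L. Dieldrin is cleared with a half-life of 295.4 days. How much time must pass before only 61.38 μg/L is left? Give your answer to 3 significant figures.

Fraction remaining = 61.38/264.4 ≈ 0.23215.
n = log₂(264.4/61.38) = ln(4.3076)/ln 2 ≈ 2.1069 half-lives.
t = n × t½ = 2.1069 × 295.4 ≈ 622.37 days.

622 days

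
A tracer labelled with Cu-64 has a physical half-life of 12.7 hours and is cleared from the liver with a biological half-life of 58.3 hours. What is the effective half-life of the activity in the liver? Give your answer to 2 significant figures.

10 hours

1/t_eff = 1/t_phys + 1/t_biol = 1/12.7 + 1/58.3 = 0.095893 per hour.
t_eff = 12.7 × 58.3 / (12.7 + 58.3) ≈ 10.428 hours.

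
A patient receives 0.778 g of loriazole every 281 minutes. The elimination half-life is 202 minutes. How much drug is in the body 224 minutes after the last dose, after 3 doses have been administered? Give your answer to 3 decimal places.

0.551 g

The 3 doses were given 786, 505, 224 minutes ago.
Total = 0.778·(1/2)^(786/202) + 0.778·(1/2)^(505/202) + 0.778·(1/2)^(224/202)
      = 0.052438 + 0.13753 + 0.36071 ≈ 0.55069 g.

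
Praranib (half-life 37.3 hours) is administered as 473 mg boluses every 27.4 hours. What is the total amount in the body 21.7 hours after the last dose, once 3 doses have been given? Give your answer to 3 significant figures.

The 3 doses were given 76.5, 49.1, 21.7 hours ago.
Total = 473·(1/2)^(76.5/37.3) + 473·(1/2)^(49.1/37.3) + 473·(1/2)^(21.7/37.3)
      = 114.15 + 189.93 + 316.03 ≈ 620.11 mg.

620 mg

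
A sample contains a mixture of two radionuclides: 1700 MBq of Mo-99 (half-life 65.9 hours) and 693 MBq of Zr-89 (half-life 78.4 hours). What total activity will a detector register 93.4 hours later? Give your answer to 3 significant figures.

Mo-99: 1700 × (1/2)^(93.4/65.9) = 1700 × (1/2)^1.4173 ≈ 636.5 MBq.
Zr-89: 693 × (1/2)^(93.4/78.4) = 693 × (1/2)^1.1913 ≈ 303.46 MBq.
Total = 636.5 + 303.46 ≈ 939.97 MBq.

940 MBq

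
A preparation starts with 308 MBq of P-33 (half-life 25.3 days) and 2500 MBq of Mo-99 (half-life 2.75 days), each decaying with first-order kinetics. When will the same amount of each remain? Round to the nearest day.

Set 308·(1/2)^(t/25.3) = 2500·(1/2)^(t/2.75).
Taking log₂: log₂(308/2500) = t·(1/25.3 − 1/2.75).
log₂(0.1232) = -3.0209; 1/25.3 − 1/2.75 = -0.32411.
t = -3.0209 / -0.32411 ≈ 9.3207 days.

9 days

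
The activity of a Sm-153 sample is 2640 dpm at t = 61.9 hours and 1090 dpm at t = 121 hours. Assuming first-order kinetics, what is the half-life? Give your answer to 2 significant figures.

46 hours

Over Δt = 121 − 61.9 = 59.1 hours, the level fell by a factor of 2640/1090 ≈ 2.422.
n = log₂(2.422) ≈ 1.2762 half-lives, so t½ = 59.1/1.2762 ≈ 46.309 hours.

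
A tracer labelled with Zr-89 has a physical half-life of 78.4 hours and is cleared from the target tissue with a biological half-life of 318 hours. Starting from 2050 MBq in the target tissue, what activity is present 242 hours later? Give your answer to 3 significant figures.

1/t_eff = 1/t_phys + 1/t_biol = 1/78.4 + 1/318 = 0.0159 per hour.
t_eff = 78.4 × 318 / (78.4 + 318) ≈ 62.894 hours.
Remaining = 2050 × (1/2)^(242/62.894) = 2050 × (1/2)^3.8477 ≈ 142.39 MBq.

142 MBq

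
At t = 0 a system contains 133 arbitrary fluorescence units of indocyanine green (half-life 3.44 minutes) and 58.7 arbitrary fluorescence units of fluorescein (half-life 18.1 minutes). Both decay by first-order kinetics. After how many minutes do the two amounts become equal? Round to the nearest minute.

Set 133·(1/2)^(t/3.44) = 58.7·(1/2)^(t/18.1).
Taking log₂: log₂(133/58.7) = t·(1/3.44 − 1/18.1).
log₂(2.2658) = 1.18; 1/3.44 − 1/18.1 = 0.23545.
t = 1.18 / 0.23545 ≈ 5.0117 minutes.

5 minutes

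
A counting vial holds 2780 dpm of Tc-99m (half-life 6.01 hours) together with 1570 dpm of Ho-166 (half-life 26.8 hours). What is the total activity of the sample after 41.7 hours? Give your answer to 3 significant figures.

Tc-99m: 2780 × (1/2)^(41.7/6.01) = 2780 × (1/2)^6.9384 ≈ 22.666 dpm.
Ho-166: 1570 × (1/2)^(41.7/26.8) = 1570 × (1/2)^1.556 ≈ 533.96 dpm.
Total = 22.666 + 533.96 ≈ 556.62 dpm.

557 dpm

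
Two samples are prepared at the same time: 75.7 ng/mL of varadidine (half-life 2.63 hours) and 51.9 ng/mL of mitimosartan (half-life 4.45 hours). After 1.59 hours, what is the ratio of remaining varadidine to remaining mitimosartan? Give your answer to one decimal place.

1.2

varadidine: 75.7 × (1/2)^(1.59/2.63) = 75.7 × (1/2)^0.60456 ≈ 49.786 ng/mL.
mitimosartan: 51.9 × (1/2)^(1.59/4.45) = 51.9 × (1/2)^0.3573 ≈ 40.514 ng/mL.
Ratio ≈ 49.786 / 40.514 ≈ 1.2288.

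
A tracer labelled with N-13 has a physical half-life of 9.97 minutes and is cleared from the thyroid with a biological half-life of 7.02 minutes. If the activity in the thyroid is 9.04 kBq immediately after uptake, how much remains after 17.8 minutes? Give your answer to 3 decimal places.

0.452 kBq

1/t_eff = 1/t_phys + 1/t_biol = 1/9.97 + 1/7.02 = 0.24275 per minute.
t_eff = 9.97 × 7.02 / (9.97 + 7.02) ≈ 4.1194 minutes.
Remaining = 9.04 × (1/2)^(17.8/4.1194) = 9.04 × (1/2)^4.321 ≈ 0.4523 kBq.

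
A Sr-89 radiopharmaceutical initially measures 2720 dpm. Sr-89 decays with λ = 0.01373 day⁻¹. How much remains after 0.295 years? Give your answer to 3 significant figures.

t½ = ln 2 / λ = 0.69315 / 0.01373 ≈ 50.484 days.
Convert the elapsed time: 0.295 years = 107.675 days.
Number of half-lives: n = 107.675/50.484 ≈ 2.1328.
Remaining = 2720 × (1/2)^2.1328 = 2720 × 0.22801 ≈ 620.18 dpm.

620 dpm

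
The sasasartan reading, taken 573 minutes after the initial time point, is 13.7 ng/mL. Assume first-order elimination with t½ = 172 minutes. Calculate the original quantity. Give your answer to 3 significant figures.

138 ng/mL

Number of half-lives elapsed: n = 573/172 ≈ 3.3314.
A₀ = A × 2^n = 13.7 × 2^3.3314 = 13.7 × 10.066 ≈ 137.9 ng/mL.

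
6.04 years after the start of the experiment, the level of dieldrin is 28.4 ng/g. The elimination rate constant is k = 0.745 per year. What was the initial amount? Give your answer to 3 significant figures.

2560 ng/g

t½ = ln 2 / k = 0.69315 / 0.745 ≈ 0.9304 years.
Number of half-lives elapsed: n = 6.04/0.9304 ≈ 6.4918.
A₀ = A × 2^n = 28.4 × 2^6.4918 = 28.4 × 89.999 ≈ 2556 ng/g.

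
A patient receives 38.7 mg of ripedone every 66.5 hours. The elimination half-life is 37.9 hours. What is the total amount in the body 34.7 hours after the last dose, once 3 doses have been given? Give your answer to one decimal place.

28.4 mg

The 3 doses were given 167.7, 101.2, 34.7 hours ago.
Total = 38.7·(1/2)^(167.7/37.9) + 38.7·(1/2)^(101.2/37.9) + 38.7·(1/2)^(34.7/37.9)
      = 1.8018 + 6.08 + 20.516 ≈ 28.398 mg.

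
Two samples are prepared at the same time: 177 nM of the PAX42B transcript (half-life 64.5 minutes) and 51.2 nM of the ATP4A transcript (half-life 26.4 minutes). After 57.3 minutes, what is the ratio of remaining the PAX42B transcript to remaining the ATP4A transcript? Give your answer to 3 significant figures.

8.41

PAX42B transcript: 177 × (1/2)^(57.3/64.5) = 177 × (1/2)^0.88837 ≈ 95.62 nM.
ATP4A transcript: 51.2 × (1/2)^(57.3/26.4) = 51.2 × (1/2)^2.1705 ≈ 11.374 nM.
Ratio ≈ 95.62 / 11.374 ≈ 8.4071.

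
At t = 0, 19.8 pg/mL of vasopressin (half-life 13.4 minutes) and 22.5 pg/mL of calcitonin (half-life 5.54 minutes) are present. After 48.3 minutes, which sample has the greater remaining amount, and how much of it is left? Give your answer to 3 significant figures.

vasopressin: 19.8 × (1/2)^3.6045 ≈ 1.6278 pg/mL.
calcitonin: 22.5 × (1/2)^8.7184 ≈ 0.053417 pg/mL.
Vasopressin has more remaining, at ≈ 1.6278 pg/mL.

vasopressin, 1.63 pg/mL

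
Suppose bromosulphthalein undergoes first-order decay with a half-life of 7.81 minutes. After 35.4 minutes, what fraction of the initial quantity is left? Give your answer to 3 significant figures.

0.0432

n = 35.4/7.81 ≈ 4.5327 half-lives.
Fraction remaining = (1/2)^4.5327 ≈ 0.043205.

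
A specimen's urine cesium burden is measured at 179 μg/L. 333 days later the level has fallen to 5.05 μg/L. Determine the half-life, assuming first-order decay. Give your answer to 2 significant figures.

A/A₀ = 5.05/179 ≈ 0.028212.
n = log₂(35.446) ≈ 5.1475 half-lives elapsed in 333 days.
t½ = 333/5.1475 ≈ 64.691 days.

65 days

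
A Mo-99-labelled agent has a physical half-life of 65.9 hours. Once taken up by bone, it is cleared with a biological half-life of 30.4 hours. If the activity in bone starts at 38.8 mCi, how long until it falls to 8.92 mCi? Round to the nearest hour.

44 hours

1/t_eff = 1/t_phys + 1/t_biol = 1/65.9 + 1/30.4 = 0.048069 per hour.
t_eff = 65.9 × 30.4 / (65.9 + 30.4) ≈ 20.803 hours.
n = log₂(38.8/8.92) ≈ 2.1209; t = 2.1209 × 20.803 ≈ 44.123 hours.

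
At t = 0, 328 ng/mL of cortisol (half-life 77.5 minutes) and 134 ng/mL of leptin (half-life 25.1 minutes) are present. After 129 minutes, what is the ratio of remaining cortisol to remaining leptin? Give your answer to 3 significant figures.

27.2

cortisol: 328 × (1/2)^(129/77.5) = 328 × (1/2)^1.6645 ≈ 103.47 ng/mL.
leptin: 134 × (1/2)^(129/25.1) = 134 × (1/2)^5.1394 ≈ 3.8017 ng/mL.
Ratio ≈ 103.47 / 3.8017 ≈ 27.216.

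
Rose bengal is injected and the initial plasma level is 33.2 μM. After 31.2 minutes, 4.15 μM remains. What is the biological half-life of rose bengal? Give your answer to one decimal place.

A/A₀ = 4.15/33.2 ≈ 0.125.
n = log₂(8) ≈ 3 half-lives elapsed in 31.2 minutes.
t½ = 31.2/3 ≈ 10.4 minutes.

10.4 minutes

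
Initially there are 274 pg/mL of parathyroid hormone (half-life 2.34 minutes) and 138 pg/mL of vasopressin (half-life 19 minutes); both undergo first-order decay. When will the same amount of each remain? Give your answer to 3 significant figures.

2.64 minutes

Set 274·(1/2)^(t/2.34) = 138·(1/2)^(t/19).
Taking log₂: log₂(274/138) = t·(1/2.34 − 1/19).
log₂(1.9855) = 0.98951; 1/2.34 − 1/19 = 0.37472.
t = 0.98951 / 0.37472 ≈ 2.6407 minutes.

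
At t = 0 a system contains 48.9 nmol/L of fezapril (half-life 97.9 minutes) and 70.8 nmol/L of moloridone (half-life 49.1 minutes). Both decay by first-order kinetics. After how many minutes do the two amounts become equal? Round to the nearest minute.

53 minutes

Set 48.9·(1/2)^(t/97.9) = 70.8·(1/2)^(t/49.1).
Taking log₂: log₂(48.9/70.8) = t·(1/97.9 − 1/49.1).
log₂(0.69068) = -0.53391; 1/97.9 − 1/49.1 = -0.010152.
t = -0.53391 / -0.010152 ≈ 52.592 minutes.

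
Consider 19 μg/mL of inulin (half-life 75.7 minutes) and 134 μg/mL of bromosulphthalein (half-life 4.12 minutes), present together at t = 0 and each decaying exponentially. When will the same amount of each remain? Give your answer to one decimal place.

12.3 minutes

Set 19·(1/2)^(t/75.7) = 134·(1/2)^(t/4.12).
Taking log₂: log₂(19/134) = t·(1/75.7 − 1/4.12).
log₂(0.14179) = -2.8182; 1/75.7 − 1/4.12 = -0.22951.
t = -2.8182 / -0.22951 ≈ 12.279 minutes.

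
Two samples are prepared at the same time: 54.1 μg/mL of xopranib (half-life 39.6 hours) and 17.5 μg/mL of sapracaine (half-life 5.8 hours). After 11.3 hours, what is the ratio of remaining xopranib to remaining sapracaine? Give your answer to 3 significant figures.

9.79

xopranib: 54.1 × (1/2)^(11.3/39.6) = 54.1 × (1/2)^0.28535 ≈ 44.391 μg/mL.
sapracaine: 17.5 × (1/2)^(11.3/5.8) = 17.5 × (1/2)^1.9483 ≈ 4.5347 μg/mL.
Ratio ≈ 44.391 / 4.5347 ≈ 9.7892.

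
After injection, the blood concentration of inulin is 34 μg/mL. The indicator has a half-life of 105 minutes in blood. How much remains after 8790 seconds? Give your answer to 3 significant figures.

Convert the elapsed time: 8790 seconds = 146.5 minutes.
Number of half-lives: n = 146.5/105 ≈ 1.3952.
Remaining = 34 × (1/2)^1.3952 = 34 × 0.38018 ≈ 12.926 μg/mL.

12.9 μg/mL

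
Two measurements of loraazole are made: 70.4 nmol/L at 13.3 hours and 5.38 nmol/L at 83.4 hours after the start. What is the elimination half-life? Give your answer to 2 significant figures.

19 hours

Over Δt = 83.4 − 13.3 = 70.1 hours, the level fell by a factor of 70.4/5.38 ≈ 13.086.
n = log₂(13.086) ≈ 3.7099 half-lives, so t½ = 70.1/3.7099 ≈ 18.895 hours.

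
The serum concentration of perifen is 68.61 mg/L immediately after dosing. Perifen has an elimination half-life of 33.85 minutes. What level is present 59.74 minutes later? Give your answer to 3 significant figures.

20.2 mg/L

Number of half-lives: n = 59.74/33.85 ≈ 1.7648.
Remaining = 68.61 × (1/2)^1.7648 = 68.61 × 0.29426 ≈ 20.189 mg/L.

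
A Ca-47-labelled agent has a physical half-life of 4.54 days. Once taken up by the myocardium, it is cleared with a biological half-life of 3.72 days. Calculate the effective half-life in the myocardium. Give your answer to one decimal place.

2.0 days

1/t_eff = 1/t_phys + 1/t_biol = 1/4.54 + 1/3.72 = 0.48908 per day.
t_eff = 4.54 × 3.72 / (4.54 + 3.72) ≈ 2.0446 days.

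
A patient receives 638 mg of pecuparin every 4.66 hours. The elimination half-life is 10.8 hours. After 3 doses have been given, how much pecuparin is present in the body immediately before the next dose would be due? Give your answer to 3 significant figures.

The 3 doses were given 13.98, 9.32, 4.66 hours ago.
Total = 638·(1/2)^(13.98/10.8) + 638·(1/2)^(9.32/10.8) + 638·(1/2)^(4.66/10.8)
      = 260.11 + 350.79 + 473.08 ≈ 1084 mg.

1080 mg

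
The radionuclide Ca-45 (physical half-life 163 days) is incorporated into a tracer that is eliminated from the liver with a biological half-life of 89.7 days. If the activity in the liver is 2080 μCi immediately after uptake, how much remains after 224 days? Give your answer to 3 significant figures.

1/t_eff = 1/t_phys + 1/t_biol = 1/163 + 1/89.7 = 0.017283 per day.
t_eff = 163 × 89.7 / (163 + 89.7) ≈ 57.86 days.
Remaining = 2080 × (1/2)^(224/57.86) = 2080 × (1/2)^3.8714 ≈ 142.12 μCi.

142 μCi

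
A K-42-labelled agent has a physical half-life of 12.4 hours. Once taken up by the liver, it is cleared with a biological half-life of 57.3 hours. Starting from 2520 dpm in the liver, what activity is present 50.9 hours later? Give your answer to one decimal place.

79.1 dpm

1/t_eff = 1/t_phys + 1/t_biol = 1/12.4 + 1/57.3 = 0.098097 per hour.
t_eff = 12.4 × 57.3 / (12.4 + 57.3) ≈ 10.194 hours.
Remaining = 2520 × (1/2)^(50.9/10.194) = 2520 × (1/2)^4.9931 ≈ 79.125 dpm.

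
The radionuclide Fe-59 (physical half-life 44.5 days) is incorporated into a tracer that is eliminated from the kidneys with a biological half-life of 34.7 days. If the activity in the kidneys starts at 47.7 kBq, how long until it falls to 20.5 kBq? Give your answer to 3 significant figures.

23.8 days

1/t_eff = 1/t_phys + 1/t_biol = 1/44.5 + 1/34.7 = 0.05129 per day.
t_eff = 44.5 × 34.7 / (44.5 + 34.7) ≈ 19.497 days.
n = log₂(47.7/20.5) ≈ 1.2184; t = 1.2184 × 19.497 ≈ 23.754 days.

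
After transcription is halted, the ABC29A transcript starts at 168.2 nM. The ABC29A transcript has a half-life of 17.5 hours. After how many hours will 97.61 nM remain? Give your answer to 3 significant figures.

Fraction remaining = 97.61/168.2 ≈ 0.58032.
n = log₂(168.2/97.61) = ln(1.7232)/ln 2 ≈ 0.78508 half-lives.
t = n × t½ = 0.78508 × 17.5 ≈ 13.739 hours.

13.7 hours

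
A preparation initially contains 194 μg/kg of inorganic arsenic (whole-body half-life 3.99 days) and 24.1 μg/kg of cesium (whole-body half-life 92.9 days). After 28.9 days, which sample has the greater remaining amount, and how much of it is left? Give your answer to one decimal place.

cesium, 19.4 μg/kg

inorganic arsenic: 194 × (1/2)^7.2431 ≈ 1.2806 μg/kg.
cesium: 24.1 × (1/2)^0.31109 ≈ 19.425 μg/kg.
Cesium has more remaining, at ≈ 19.425 μg/kg.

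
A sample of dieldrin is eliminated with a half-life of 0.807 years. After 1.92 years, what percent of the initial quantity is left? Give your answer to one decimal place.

19.2%

n = 1.92/0.807 ≈ 2.3792 half-lives.
Fraction remaining = (1/2)^2.3792 ≈ 0.19222, i.e. 19.222%.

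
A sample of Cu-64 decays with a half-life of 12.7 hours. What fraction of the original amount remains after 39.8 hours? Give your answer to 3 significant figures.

0.114

n = 39.8/12.7 ≈ 3.1339 half-lives.
Fraction remaining = (1/2)^3.1339 ≈ 0.11392.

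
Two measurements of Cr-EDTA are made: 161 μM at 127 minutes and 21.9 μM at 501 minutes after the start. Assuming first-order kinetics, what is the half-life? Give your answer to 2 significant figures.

130 minutes

Over Δt = 501 − 127 = 374 minutes, the level fell by a factor of 161/21.9 ≈ 7.3516.
n = log₂(7.3516) ≈ 2.8781 half-lives, so t½ = 374/2.8781 ≈ 129.95 minutes.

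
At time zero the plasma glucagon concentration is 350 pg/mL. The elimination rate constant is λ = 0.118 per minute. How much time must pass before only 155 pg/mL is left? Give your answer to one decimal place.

t½ = ln 2 / λ = 0.69315 / 0.118 ≈ 5.8741 minutes.
Fraction remaining = 155/350 ≈ 0.44286.
n = log₂(350/155) = ln(2.2581)/ln 2 ≈ 1.1751 half-lives.
t = n × t½ = 1.1751 × 5.8741 ≈ 6.9026 minutes.

6.9 minutes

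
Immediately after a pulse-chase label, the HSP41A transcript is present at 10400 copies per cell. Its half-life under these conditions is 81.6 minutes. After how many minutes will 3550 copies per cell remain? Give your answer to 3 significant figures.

Fraction remaining = 3550/10400 ≈ 0.34135.
n = log₂(10400/3550) = ln(2.9296)/ln 2 ≈ 1.5507 half-lives.
t = n × t½ = 1.5507 × 81.6 ≈ 126.54 minutes.

127 minutes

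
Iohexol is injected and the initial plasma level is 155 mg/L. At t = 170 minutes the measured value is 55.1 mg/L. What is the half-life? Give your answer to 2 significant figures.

A/A₀ = 55.1/155 ≈ 0.35548.
n = log₂(2.8131) ≈ 1.4921 half-lives elapsed in 170 minutes.
t½ = 170/1.4921 ≈ 113.93 minutes.

110 minutes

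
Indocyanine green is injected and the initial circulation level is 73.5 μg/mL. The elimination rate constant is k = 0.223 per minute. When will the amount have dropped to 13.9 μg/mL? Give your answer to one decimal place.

t½ = ln 2 / k = 0.69315 / 0.223 ≈ 3.1083 minutes.
Fraction remaining = 13.9/73.5 ≈ 0.18912.
n = log₂(73.5/13.9) = ln(5.2878)/ln 2 ≈ 2.4027 half-lives.
t = n × t½ = 2.4027 × 3.1083 ≈ 7.4681 minutes.

7.5 minutes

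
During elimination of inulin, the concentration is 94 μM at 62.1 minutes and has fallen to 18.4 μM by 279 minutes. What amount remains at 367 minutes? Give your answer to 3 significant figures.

9.49 μM

Over Δt = 279 − 62.1 = 216.9 minutes, the level fell by a factor of 94/18.4 ≈ 5.1087.
n = log₂(5.1087) ≈ 2.353 half-lives, so t½ = 216.9/2.353 ≈ 92.182 minutes.
From t = 279 to t = 367: 18.4 × (1/2)^((367−279)/92.182) ≈ 9.4939 μM.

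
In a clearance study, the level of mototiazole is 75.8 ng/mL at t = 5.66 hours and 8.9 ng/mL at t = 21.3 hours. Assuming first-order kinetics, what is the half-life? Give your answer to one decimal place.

Over Δt = 21.3 − 5.66 = 15.64 hours, the level fell by a factor of 75.8/8.9 ≈ 8.5169.
n = log₂(8.5169) ≈ 3.0903 half-lives, so t½ = 15.64/3.0903 ≈ 5.061 hours.

5.1 hours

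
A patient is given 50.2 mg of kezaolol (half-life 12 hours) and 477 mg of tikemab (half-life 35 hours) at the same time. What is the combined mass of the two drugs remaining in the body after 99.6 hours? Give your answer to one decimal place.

kezaolol: 50.2 × (1/2)^(99.6/12) = 50.2 × (1/2)^8.3 ≈ 0.15928 mg.
tikemab: 477 × (1/2)^(99.6/35) = 477 × (1/2)^2.8457 ≈ 66.355 mg.
Total = 0.15928 + 66.355 ≈ 66.514 mg.

66.5 mg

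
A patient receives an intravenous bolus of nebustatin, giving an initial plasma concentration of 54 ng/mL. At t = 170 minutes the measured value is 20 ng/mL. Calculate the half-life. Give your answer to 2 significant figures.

120 minutes

A/A₀ = 20/54 ≈ 0.37037.
n = log₂(2.7) ≈ 1.433 half-lives elapsed in 170 minutes.
t½ = 170/1.433 ≈ 118.64 minutes.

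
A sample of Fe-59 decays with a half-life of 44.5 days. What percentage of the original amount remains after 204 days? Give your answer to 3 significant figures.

4.17%

n = 204/44.5 ≈ 4.5843 half-lives.
Fraction remaining = (1/2)^4.5843 ≈ 0.041687, i.e. 4.1687%.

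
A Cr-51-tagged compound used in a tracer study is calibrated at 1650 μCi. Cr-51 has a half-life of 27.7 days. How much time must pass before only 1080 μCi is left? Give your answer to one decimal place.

16.9 days

Fraction remaining = 1080/1650 ≈ 0.65455.
n = log₂(1650/1080) = ln(1.5278)/ln 2 ≈ 0.61143 half-lives.
t = n × t½ = 0.61143 × 27.7 ≈ 16.937 days.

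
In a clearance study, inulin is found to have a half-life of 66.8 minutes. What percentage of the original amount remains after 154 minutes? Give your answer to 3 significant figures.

20.2%

n = 154/66.8 ≈ 2.3054 half-lives.
Fraction remaining = (1/2)^2.3054 ≈ 0.20231, i.e. 20.231%.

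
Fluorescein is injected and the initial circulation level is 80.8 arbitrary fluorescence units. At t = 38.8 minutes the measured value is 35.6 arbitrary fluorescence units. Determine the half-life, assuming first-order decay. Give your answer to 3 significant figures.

32.8 minutes

A/A₀ = 35.6/80.8 ≈ 0.44059.
n = log₂(2.2697) ≈ 1.1825 half-lives elapsed in 38.8 minutes.
t½ = 38.8/1.1825 ≈ 32.812 minutes.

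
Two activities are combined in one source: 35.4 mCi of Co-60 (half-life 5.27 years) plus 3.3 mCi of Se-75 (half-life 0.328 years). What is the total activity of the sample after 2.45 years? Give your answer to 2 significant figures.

26 mCi

Co-60: 35.4 × (1/2)^(2.45/5.27) = 35.4 × (1/2)^0.4649 ≈ 25.648 mCi.
Se-75: 3.3 × (1/2)^(2.45/0.328) = 3.3 × (1/2)^7.4695 ≈ 0.018619 mCi.
Total = 25.648 + 0.018619 ≈ 25.667 mCi.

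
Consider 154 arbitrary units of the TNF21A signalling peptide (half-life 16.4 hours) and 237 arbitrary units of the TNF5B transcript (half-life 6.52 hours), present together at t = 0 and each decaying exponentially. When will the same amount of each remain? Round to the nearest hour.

Set 154·(1/2)^(t/16.4) = 237·(1/2)^(t/6.52).
Taking log₂: log₂(154/237) = t·(1/16.4 − 1/6.52).
log₂(0.64979) = -0.62196; 1/16.4 − 1/6.52 = -0.092399.
t = -0.62196 / -0.092399 ≈ 6.7312 hours.

7 hours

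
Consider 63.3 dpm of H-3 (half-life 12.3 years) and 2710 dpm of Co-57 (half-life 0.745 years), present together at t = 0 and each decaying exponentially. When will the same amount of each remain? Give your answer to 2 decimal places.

Set 63.3·(1/2)^(t/12.3) = 2710·(1/2)^(t/0.745).
Taking log₂: log₂(63.3/2710) = t·(1/12.3 − 1/0.745).
log₂(0.023358) = -5.4199; 1/12.3 − 1/0.745 = -1.261.
t = -5.4199 / -1.261 ≈ 4.2982 years.

4.30 years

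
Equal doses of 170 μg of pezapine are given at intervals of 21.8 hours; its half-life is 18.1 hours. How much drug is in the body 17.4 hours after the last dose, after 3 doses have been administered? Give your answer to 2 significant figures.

The 3 doses were given 61, 39.2, 17.4 hours ago.
Total = 170·(1/2)^(61/18.1) + 170·(1/2)^(39.2/18.1) + 170·(1/2)^(17.4/18.1)
      = 16.441 + 37.887 + 87.309 ≈ 141.64 μg.

140 μg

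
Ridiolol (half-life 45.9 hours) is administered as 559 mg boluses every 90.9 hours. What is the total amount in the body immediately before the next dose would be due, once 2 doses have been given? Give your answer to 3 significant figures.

178 mg

The 2 doses were given 181.8, 90.9 hours ago.
Total = 559·(1/2)^(181.8/45.9) + 559·(1/2)^(90.9/45.9)
      = 35.9 + 141.66 ≈ 177.56 mg.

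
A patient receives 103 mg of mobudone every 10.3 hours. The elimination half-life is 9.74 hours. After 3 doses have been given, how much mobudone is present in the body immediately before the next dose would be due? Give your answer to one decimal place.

84.7 mg

The 3 doses were given 30.9, 20.6, 10.3 hours ago.
Total = 103·(1/2)^(30.9/9.74) + 103·(1/2)^(20.6/9.74) + 103·(1/2)^(10.3/9.74)
      = 11.424 + 23.777 + 49.488 ≈ 84.689 mg.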